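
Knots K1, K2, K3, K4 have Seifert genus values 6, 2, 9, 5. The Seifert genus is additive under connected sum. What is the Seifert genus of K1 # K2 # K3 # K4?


The Seifert genus is additive under connected sum.
Seifert genus(K1 # K2 # K3 # K4) = (6) + (2) + (9) + (5)
= 22

22


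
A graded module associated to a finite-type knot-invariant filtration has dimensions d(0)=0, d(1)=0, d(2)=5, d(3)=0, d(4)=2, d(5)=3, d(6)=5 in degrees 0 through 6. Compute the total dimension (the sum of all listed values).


Total dimension = d(0) + d(1) + ... + d(6)
= 0 + 0 + 5 + 0 + 2 + 3 + 5
= 15

15


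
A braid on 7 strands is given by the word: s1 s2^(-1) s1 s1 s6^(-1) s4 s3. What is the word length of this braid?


The word length counts the number of generators (including inverses).
Listing each generator: s1, s2^(-1), s1, s1, s6^(-1), s4, s3
There are 7 generators in this braid word.

7


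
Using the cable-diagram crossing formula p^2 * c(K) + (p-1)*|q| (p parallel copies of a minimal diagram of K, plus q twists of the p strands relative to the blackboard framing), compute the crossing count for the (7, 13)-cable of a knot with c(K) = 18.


Step 1: Each of the c(K) crossings of the companion diagram becomes p*p = p^2 crossings among the p parallel strands, and each of the |q| twists s_1 s_2 ... s_(p-1) adds (p-1) crossings.
  Crossings = p^2 * c(K) + (p-1)*|q|
Step 2: = 7^2 * 18 + (7-1)*13
Step 3: = 49*18 + 6*13
Step 4: = 882 + 78 = 960

960


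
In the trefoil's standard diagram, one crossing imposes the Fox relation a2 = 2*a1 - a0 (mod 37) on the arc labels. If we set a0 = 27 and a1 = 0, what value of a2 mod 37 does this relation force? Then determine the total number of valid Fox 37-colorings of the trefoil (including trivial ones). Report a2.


Step 1: Apply the given crossing relation 2*a1 - a0 - a2 = 0 (mod 37).
  a2 = 2*a1 - a0 mod 37
  a2 = 2*0 - 27 mod 37
  a2 = 0 - 27 mod 37
  a2 = -27 mod 37 = 10
Step 2: The trefoil has determinant 3.
  Number of Fox p-colorings (p prime) is p^2 if p = 3, else p.
  Since 37 does not divide 3, only trivial (constant) colorings exist.
  (So the trial a0 = 27, a1 = 0 with a0 != a1 does NOT extend to a valid coloring of the whole trefoil: the other two crossing relations require 3*(a1 - a0) = 0 (mod 37), which fails.)
  Total colorings = 37
Step 3: a2 = 10, total Fox 37-colorings = 37

10


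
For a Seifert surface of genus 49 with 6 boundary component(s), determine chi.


chi = 2 - 2g - b
= 2 - 2*49 - 6
= 2 - 98 - 6 = -102

-102


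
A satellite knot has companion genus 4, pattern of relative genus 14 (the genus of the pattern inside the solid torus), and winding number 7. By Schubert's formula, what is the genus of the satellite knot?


Schubert: g(satellite) = g_rel(pattern) + |winding| * g(companion),
where g_rel(pattern) is the genus of the pattern relative to the solid torus.
= 14 + 7 * 4
= 14 + 28 = 42

42


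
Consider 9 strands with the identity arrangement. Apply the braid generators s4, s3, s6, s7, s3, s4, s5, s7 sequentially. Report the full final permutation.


Starting with identity [1, 2, 3, 4, 5, 6, 7, 8, 9].
Apply generators in sequence:
  After s4: [1, 2, 3, 5, 4, 6, 7, 8, 9]
  After s3: [1, 2, 5, 3, 4, 6, 7, 8, 9]
  After s6: [1, 2, 5, 3, 4, 7, 6, 8, 9]
  After s7: [1, 2, 5, 3, 4, 7, 8, 6, 9]
  After s3: [1, 2, 3, 5, 4, 7, 8, 6, 9]
  After s4: [1, 2, 3, 4, 5, 7, 8, 6, 9]
  After s5: [1, 2, 3, 4, 7, 5, 8, 6, 9]
  After s7: [1, 2, 3, 4, 7, 5, 6, 8, 9]
Final permutation: [1, 2, 3, 4, 7, 5, 6, 8, 9]

[1, 2, 3, 4, 7, 5, 6, 8, 9]


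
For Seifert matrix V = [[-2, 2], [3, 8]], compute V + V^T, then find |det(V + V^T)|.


Step 1: Form V + V^T where V = [[-2, 2], [3, 8]]
  V^T = [[-2, 3], [2, 8]]
  V + V^T = [[-4, 5], [5, 16]]
Step 2: det(V + V^T) = (-4)*16 - 5*5
  = -64 - 25 = -89
Step 3: Knot determinant = |det(V + V^T)| = |-89| = 89

89


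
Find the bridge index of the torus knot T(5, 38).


The bridge number of T(p,q) is min(p,q).
min(5, 38) = 5

5


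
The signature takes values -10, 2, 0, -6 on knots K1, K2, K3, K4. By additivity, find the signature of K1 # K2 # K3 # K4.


The signature is additive under connected sum.
signature(K1 # K2 # K3 # K4) = (-10) + (2) + (0) + (-6)
= -14

-14


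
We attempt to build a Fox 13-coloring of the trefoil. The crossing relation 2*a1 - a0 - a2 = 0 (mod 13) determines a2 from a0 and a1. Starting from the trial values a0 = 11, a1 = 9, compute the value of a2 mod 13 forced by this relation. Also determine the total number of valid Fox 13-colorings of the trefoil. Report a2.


Step 1: Apply the given crossing relation 2*a1 - a0 - a2 = 0 (mod 13).
  a2 = 2*a1 - a0 mod 13
  a2 = 2*9 - 11 mod 13
  a2 = 18 - 11 mod 13
  a2 = 7 mod 13 = 7
Step 2: The trefoil has determinant 3.
  Number of Fox p-colorings (p prime) is p^2 if p = 3, else p.
  Since 13 does not divide 3, only trivial (constant) colorings exist.
  (So the trial a0 = 11, a1 = 9 with a0 != a1 does NOT extend to a valid coloring of the whole trefoil: the other two crossing relations require 3*(a1 - a0) = 0 (mod 13), which fails.)
  Total colorings = 13
Step 3: a2 = 7, total Fox 13-colorings = 13

7


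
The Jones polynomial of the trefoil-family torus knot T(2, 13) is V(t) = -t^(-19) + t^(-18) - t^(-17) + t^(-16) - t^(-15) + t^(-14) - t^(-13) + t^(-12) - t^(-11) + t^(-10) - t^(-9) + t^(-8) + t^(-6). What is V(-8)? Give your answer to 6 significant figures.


Substituting t = -8 into V(t) = -t^(-19) + t^(-18) - t^(-17) + t^(-16) - t^(-15) + t^(-14) - t^(-13) + t^(-12) - t^(-11) + t^(-10) - t^(-9) + t^(-8) + t^(-6):
  (-)t^(-19) = 6.93889e-18
  (+)t^(-18) = 5.55112e-17
  (-)t^(-17) = 4.44089e-16
  (+)t^(-16) = 3.55271e-15
  (-)t^(-15) = 2.84217e-14
  (+)t^(-14) = 2.27374e-13
  (-)t^(-13) = 1.81899e-12
  (+)t^(-12) = 1.45519e-11
  (-)t^(-11) = 1.16415e-10
  (+)t^(-10) = 9.31323e-10
  (-)t^(-9) = 7.45058e-09
  (+)t^(-8) = 5.96046e-08
  (+)t^(-6) = 3.8147e-06
Sum = (6.93889e-18) + (5.55112e-17) + (4.44089e-16) + (3.55271e-15) + (2.84217e-14) + (2.27374e-13) + (1.81899e-12) + (1.45519e-11) + (1.16415e-10) + (9.31323e-10) + (7.45058e-09) + (5.96046e-08) + (3.8147e-06)
= 3.88281686e-06
Rounded to 6 significant figures: 3.88282e-06

3.88282e-06


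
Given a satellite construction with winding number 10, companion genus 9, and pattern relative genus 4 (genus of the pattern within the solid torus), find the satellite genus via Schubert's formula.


Schubert: g(satellite) = g_rel(pattern) + |winding| * g(companion),
where g_rel(pattern) is the genus of the pattern relative to the solid torus.
= 4 + 10 * 9
= 4 + 90 = 94

94


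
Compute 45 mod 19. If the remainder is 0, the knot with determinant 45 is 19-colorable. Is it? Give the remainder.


Step 1: A knot is p-colorable if and only if p divides its determinant.
Step 2: Compute 45 mod 19.
45 = 2 * 19 + 7
Step 3: 45 mod 19 = 7
Step 4: The knot is 19-colorable: no

7


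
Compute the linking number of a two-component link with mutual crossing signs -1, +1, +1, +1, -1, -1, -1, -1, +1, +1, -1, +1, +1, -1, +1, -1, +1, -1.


Step 1: Count positive crossings: 9
Step 2: Count negative crossings: 9
Step 3: Sum of signs = 9 - 9 = 0
Step 4: Linking number = sum/2 = 0/2 = 0

0


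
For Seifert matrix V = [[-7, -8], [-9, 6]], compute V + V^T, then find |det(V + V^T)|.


Step 1: Form V + V^T where V = [[-7, -8], [-9, 6]]
  V^T = [[-7, -9], [-8, 6]]
  V + V^T = [[-14, -17], [-17, 12]]
Step 2: det(V + V^T) = (-14)*12 - (-17)*(-17)
  = -168 - 289 = -457
Step 3: Knot determinant = |det(V + V^T)| = |-457| = 457

457


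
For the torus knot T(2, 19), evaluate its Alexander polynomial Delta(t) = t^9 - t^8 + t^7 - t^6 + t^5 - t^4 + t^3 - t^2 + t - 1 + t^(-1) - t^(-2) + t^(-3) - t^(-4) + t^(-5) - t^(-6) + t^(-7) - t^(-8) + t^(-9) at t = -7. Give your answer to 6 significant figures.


Substituting t = -7 into Delta(t) = t^9 - t^8 + t^7 - t^6 + t^5 - t^4 + t^3 - t^2 + t - 1 + t^(-1) - t^(-2) + t^(-3) - t^(-4) + t^(-5) - t^(-6) + t^(-7) - t^(-8) + t^(-9):
Term values: (-40353607) + (-5764801) + (-823543) + (-117649) + (-16807) + (-2401) + (-343) + (-49) + (-7) + (-1) + (-0.142857) + (-0.0204082) + (-0.00291545) + (-0.000416493) + (-5.9499e-05) + (-8.49986e-06) + (-1.21427e-06) + (-1.73467e-07) + (-2.47809e-08)
Sum = -47079208.17
Rounded to 6 significant figures: -4.70792e+07

-4.70792e+07


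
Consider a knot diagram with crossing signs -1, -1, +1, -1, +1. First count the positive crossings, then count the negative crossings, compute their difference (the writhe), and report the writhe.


Step 1: Count positive crossings (+1).
Positive crossings: 2
Step 2: Count negative crossings (-1).
Negative crossings: 3
Step 3: Writhe = (positive) - (negative)
w = 2 - 3 = -1
Step 4: |w| = 1, and w is negative

-1


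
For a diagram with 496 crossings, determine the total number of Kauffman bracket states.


Each crossing contributes 2 choices (A-smoothing or B-smoothing).
Total states = 2^496 = 204586912993508866875824356051724947013540127877691549342705710506008362275292159680204380770369009821930417757972504438076078534117837065833032974336

204586912993508866875824356051724947013540127877691549342705710506008362275292159680204380770369009821930417757972504438076078534117837065833032974336


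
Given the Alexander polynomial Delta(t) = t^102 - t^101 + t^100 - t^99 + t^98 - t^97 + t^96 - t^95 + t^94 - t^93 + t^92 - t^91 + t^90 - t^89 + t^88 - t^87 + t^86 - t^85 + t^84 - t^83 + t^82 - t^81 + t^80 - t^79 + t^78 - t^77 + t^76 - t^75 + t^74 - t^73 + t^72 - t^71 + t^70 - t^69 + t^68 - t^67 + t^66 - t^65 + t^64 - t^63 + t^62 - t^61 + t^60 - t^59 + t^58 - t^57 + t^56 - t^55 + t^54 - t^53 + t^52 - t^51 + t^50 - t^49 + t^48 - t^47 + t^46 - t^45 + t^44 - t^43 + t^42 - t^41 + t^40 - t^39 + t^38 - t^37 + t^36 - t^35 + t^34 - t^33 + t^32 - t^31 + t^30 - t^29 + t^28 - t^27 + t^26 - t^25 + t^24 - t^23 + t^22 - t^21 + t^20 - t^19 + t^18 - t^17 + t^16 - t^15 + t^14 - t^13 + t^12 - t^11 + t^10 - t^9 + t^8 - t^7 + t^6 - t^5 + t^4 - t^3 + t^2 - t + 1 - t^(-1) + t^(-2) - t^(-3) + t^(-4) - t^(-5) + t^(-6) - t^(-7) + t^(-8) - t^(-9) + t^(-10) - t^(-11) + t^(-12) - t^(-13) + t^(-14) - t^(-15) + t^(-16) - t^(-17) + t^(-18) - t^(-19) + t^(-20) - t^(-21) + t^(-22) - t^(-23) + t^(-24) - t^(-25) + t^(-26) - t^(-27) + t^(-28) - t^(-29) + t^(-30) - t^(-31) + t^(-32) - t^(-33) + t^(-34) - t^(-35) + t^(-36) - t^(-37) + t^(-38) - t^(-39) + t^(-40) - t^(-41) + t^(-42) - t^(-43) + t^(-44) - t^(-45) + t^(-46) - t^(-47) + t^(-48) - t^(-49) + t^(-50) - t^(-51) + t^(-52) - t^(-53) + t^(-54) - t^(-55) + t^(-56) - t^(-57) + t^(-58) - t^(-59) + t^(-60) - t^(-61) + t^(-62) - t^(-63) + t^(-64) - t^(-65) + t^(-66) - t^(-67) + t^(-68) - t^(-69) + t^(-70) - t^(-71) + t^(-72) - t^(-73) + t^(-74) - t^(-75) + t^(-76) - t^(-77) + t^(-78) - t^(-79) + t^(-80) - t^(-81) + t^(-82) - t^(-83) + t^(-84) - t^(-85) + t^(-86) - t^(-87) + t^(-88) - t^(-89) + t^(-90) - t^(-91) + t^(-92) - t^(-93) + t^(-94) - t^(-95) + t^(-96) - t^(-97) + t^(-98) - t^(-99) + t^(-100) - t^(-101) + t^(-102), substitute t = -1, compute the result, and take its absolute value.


Step 1: The polynomial has 205 terms with alternating signs, exponents from 102 down to -102.
Step 2: Substitute t = -1. The i-th term has coefficient (-1)^i and exponent (m-i),
  so its value is (-1)^i * (-1)^(m-i) = (-1)^m = 1 for every i.
Step 3: All 205 terms equal 1, so Delta(-1) = 205 * (1) = 205
Step 4: |Delta(-1)| = 205

205


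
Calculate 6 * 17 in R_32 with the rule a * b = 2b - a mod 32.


6 * 17 = 2*17 - 6 mod 32
= 34 - 6 mod 32
= 28 mod 32 = 28

28


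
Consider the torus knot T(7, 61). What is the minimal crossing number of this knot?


For a torus knot T(p, q) with gcd(p,q)=1,
the crossing number is min(p*(q-1), q*(p-1)).
p*(q-1) = 7*60 = 420
q*(p-1) = 61*6 = 366
min(420, 366) = 366

366


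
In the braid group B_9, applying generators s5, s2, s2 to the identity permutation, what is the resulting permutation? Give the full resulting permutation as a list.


Starting with identity [1, 2, 3, 4, 5, 6, 7, 8, 9].
Apply generators in sequence:
  After s5: [1, 2, 3, 4, 6, 5, 7, 8, 9]
  After s2: [1, 3, 2, 4, 6, 5, 7, 8, 9]
  After s2: [1, 2, 3, 4, 6, 5, 7, 8, 9]
Final permutation: [1, 2, 3, 4, 6, 5, 7, 8, 9]

[1, 2, 3, 4, 6, 5, 7, 8, 9]


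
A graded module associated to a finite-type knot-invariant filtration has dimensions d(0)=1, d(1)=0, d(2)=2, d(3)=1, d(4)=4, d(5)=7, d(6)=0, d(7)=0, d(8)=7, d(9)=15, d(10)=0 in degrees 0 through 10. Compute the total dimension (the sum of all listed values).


Total dimension = d(0) + d(1) + ... + d(10)
= 1 + 0 + 2 + 1 + 4 + 7 + 0 + 0 + 7 + 15 + 0
= 37

37


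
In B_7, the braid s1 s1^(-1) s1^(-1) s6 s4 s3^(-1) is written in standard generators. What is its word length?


The word length counts the number of generators (including inverses).
Listing each generator: s1, s1^(-1), s1^(-1), s6, s4, s3^(-1)
There are 6 generators in this braid word.

6


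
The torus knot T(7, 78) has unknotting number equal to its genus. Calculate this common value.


For a torus knot T(p,q), both the unknotting number and genus equal (p-1)(q-1)/2.
= (7-1)(78-1)/2
= 6*77/2
= 462/2 = 231

231


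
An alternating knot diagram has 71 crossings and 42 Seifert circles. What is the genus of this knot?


For alternating knots, g = (c - s + 1)/2.
= (71 - 42 + 1)/2
= 30/2 = 15

15


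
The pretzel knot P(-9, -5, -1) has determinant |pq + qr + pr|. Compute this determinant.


Step 1: Compute pq + qr + pr.
pq = (-9)*(-5) = 45
qr = (-5)*(-1) = 5
pr = (-9)*(-1) = 9
pq + qr + pr = 45 + 5 + 9 = 59
Step 2: Take absolute value.
det(P(-9,-5,-1)) = |59| = 59

59


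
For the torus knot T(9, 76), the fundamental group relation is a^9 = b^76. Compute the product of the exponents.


The relation is a^9 = b^76.
Product of exponents = 9 * 76
= 684

684


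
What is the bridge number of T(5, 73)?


The bridge number of T(p,q) is min(p,q).
min(5, 73) = 5

5


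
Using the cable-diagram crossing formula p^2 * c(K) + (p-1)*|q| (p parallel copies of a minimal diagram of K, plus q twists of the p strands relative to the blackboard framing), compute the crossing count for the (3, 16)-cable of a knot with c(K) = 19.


Step 1: Each of the c(K) crossings of the companion diagram becomes p*p = p^2 crossings among the p parallel strands, and each of the |q| twists s_1 s_2 ... s_(p-1) adds (p-1) crossings.
  Crossings = p^2 * c(K) + (p-1)*|q|
Step 2: = 3^2 * 19 + (3-1)*16
Step 3: = 9*19 + 2*16
Step 4: = 171 + 32 = 203

203


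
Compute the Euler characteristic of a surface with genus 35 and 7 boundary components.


chi = 2 - 2g - b
= 2 - 2*35 - 7
= 2 - 70 - 7 = -75

-75


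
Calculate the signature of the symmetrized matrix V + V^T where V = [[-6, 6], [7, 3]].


Step 1: V + V^T = [[-12, 13], [13, 6]]
Step 2: trace = -6, det = -241
Step 3: Discriminant = (-6)^2 - 4*(-241) = 1000
Step 4: Eigenvalues: 12.8114, -18.8114
Step 5: Signature = (# positive eigenvalues) - (# negative eigenvalues) = 0

0


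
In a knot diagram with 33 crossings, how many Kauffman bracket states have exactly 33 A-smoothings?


We choose which 33 of 33 crossings get A-smoothings.
C(33, 33) = 33! / (33! * 0!)
= 1

1


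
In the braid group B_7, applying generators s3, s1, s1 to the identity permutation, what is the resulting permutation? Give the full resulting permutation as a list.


Starting with identity [1, 2, 3, 4, 5, 6, 7].
Apply generators in sequence:
  After s3: [1, 2, 4, 3, 5, 6, 7]
  After s1: [2, 1, 4, 3, 5, 6, 7]
  After s1: [1, 2, 4, 3, 5, 6, 7]
Final permutation: [1, 2, 4, 3, 5, 6, 7]

[1, 2, 4, 3, 5, 6, 7]


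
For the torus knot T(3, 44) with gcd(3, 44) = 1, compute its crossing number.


For a torus knot T(p, q) with gcd(p,q)=1,
the crossing number is min(p*(q-1), q*(p-1)).
p*(q-1) = 3*43 = 129
q*(p-1) = 44*2 = 88
min(129, 88) = 88

88


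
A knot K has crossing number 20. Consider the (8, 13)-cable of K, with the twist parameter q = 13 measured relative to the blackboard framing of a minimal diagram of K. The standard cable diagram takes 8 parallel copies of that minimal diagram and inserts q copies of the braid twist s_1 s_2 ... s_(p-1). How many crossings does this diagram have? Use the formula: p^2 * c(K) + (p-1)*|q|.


Step 1: Each of the c(K) crossings of the companion diagram becomes p*p = p^2 crossings among the p parallel strands, and each of the |q| twists s_1 s_2 ... s_(p-1) adds (p-1) crossings.
  Crossings = p^2 * c(K) + (p-1)*|q|
Step 2: = 8^2 * 20 + (8-1)*13
Step 3: = 64*20 + 7*13
Step 4: = 1280 + 91 = 1371

1371


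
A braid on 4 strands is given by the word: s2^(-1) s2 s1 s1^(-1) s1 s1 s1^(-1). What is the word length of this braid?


The word length counts the number of generators (including inverses).
Listing each generator: s2^(-1), s2, s1, s1^(-1), s1, s1, s1^(-1)
There are 7 generators in this braid word.

7


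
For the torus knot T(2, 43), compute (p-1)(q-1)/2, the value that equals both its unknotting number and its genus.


For a torus knot T(p,q), both the unknotting number and genus equal (p-1)(q-1)/2.
= (2-1)(43-1)/2
= 1*42/2
= 42/2 = 21

21


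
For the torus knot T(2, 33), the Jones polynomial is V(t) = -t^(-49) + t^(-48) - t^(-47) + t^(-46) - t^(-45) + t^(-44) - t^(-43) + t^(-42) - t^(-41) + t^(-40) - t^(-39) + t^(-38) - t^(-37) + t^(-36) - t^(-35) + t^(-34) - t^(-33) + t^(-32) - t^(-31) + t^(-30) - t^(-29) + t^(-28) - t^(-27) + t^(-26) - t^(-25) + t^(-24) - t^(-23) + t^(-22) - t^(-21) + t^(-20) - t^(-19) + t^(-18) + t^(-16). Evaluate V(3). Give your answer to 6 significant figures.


Substituting t = 3 into V(t) = -t^(-49) + t^(-48) - t^(-47) + t^(-46) - t^(-45) + t^(-44) - t^(-43) + t^(-42) - t^(-41) + t^(-40) - t^(-39) + t^(-38) - t^(-37) + t^(-36) - t^(-35) + t^(-34) - t^(-33) + t^(-32) - t^(-31) + t^(-30) - t^(-29) + t^(-28) - t^(-27) + t^(-26) - t^(-25) + t^(-24) - t^(-23) + t^(-22) - t^(-21) + t^(-20) - t^(-19) + t^(-18) + t^(-16):
  (-)t^(-49) = -4.17887e-24
  (+)t^(-48) = 1.25366e-23
  (-)t^(-47) = -3.76098e-23
  (+)t^(-46) = 1.12829e-22
  (-)t^(-45) = -3.38488e-22
  (+)t^(-44) = 1.01546e-21
  (-)t^(-43) = -3.04639e-21
  (+)t^(-42) = 9.13918e-21
  (-)t^(-41) = -2.74175e-20
  (+)t^(-40) = 8.22526e-20
  (-)t^(-39) = -2.46758e-19
  (+)t^(-38) = 7.40274e-19
  (-)t^(-37) = -2.22082e-18
  (+)t^(-36) = 6.66246e-18
  (-)t^(-35) = -1.99874e-17
  (+)t^(-34) = 5.99622e-17
  (-)t^(-33) = -1.79887e-16
  (+)t^(-32) = 5.3966e-16
  (-)t^(-31) = -1.61898e-15
  (+)t^(-30) = 4.85694e-15
  (-)t^(-29) = -1.45708e-14
  (+)t^(-28) = 4.37124e-14
  (-)t^(-27) = -1.31137e-13
  (+)t^(-26) = 3.93412e-13
  (-)t^(-25) = -1.18024e-12
  (+)t^(-24) = 3.54071e-12
  (-)t^(-23) = -1.06221e-11
  (+)t^(-22) = 3.18664e-11
  (-)t^(-21) = -9.55991e-11
  (+)t^(-20) = 2.86797e-10
  (-)t^(-19) = -8.60392e-10
  (+)t^(-18) = 2.58117e-09
  (+)t^(-16) = 2.32306e-08
Sum = (-4.17887e-24) + (1.25366e-23) + (-3.76098e-23) + (1.12829e-22) + (-3.38488e-22) + (1.01546e-21) + (-3.04639e-21) + (9.13918e-21) + (-2.74175e-20) + (8.22526e-20) + (-2.46758e-19) + (7.40274e-19) + (-2.22082e-18) + (6.66246e-18) + (-1.99874e-17) + (5.99622e-17) + (-1.79887e-16) + (5.3966e-16) + (-1.61898e-15) + (4.85694e-15) + (-1.45708e-14) + (4.37124e-14) + (-1.31137e-13) + (3.93412e-13) + (-1.18024e-12) + (3.54071e-12) + (-1.06221e-11) + (3.18664e-11) + (-9.55991e-11) + (2.86797e-10) + (-8.60392e-10) + (2.58117e-09) + (2.32306e-08)
= 2.516645422e-08
Rounded to 6 significant figures: 2.51665e-08

2.51665e-08


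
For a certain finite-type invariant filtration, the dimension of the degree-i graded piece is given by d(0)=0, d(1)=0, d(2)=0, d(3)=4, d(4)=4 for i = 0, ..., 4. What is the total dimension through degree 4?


Total dimension = d(0) + d(1) + ... + d(4)
= 0 + 0 + 0 + 4 + 4
= 8

8


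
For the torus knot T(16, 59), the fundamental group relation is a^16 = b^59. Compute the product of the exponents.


The relation is a^16 = b^59.
Product of exponents = 16 * 59
= 944

944


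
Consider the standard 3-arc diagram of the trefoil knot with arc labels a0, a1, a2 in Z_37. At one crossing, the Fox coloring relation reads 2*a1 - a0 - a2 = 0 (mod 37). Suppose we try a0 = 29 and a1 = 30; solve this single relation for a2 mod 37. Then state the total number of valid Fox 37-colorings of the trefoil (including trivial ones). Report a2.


Step 1: Apply the given crossing relation 2*a1 - a0 - a2 = 0 (mod 37).
  a2 = 2*a1 - a0 mod 37
  a2 = 2*30 - 29 mod 37
  a2 = 60 - 29 mod 37
  a2 = 31 mod 37 = 31
Step 2: The trefoil has determinant 3.
  Number of Fox p-colorings (p prime) is p^2 if p = 3, else p.
  Since 37 does not divide 3, only trivial (constant) colorings exist.
  (So the trial a0 = 29, a1 = 30 with a0 != a1 does NOT extend to a valid coloring of the whole trefoil: the other two crossing relations require 3*(a1 - a0) = 0 (mod 37), which fails.)
  Total colorings = 37
Step 3: a2 = 31, total Fox 37-colorings = 37

31


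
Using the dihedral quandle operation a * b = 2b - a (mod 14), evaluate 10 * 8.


10 * 8 = 2*8 - 10 mod 14
= 16 - 10 mod 14
= 6 mod 14 = 6

6


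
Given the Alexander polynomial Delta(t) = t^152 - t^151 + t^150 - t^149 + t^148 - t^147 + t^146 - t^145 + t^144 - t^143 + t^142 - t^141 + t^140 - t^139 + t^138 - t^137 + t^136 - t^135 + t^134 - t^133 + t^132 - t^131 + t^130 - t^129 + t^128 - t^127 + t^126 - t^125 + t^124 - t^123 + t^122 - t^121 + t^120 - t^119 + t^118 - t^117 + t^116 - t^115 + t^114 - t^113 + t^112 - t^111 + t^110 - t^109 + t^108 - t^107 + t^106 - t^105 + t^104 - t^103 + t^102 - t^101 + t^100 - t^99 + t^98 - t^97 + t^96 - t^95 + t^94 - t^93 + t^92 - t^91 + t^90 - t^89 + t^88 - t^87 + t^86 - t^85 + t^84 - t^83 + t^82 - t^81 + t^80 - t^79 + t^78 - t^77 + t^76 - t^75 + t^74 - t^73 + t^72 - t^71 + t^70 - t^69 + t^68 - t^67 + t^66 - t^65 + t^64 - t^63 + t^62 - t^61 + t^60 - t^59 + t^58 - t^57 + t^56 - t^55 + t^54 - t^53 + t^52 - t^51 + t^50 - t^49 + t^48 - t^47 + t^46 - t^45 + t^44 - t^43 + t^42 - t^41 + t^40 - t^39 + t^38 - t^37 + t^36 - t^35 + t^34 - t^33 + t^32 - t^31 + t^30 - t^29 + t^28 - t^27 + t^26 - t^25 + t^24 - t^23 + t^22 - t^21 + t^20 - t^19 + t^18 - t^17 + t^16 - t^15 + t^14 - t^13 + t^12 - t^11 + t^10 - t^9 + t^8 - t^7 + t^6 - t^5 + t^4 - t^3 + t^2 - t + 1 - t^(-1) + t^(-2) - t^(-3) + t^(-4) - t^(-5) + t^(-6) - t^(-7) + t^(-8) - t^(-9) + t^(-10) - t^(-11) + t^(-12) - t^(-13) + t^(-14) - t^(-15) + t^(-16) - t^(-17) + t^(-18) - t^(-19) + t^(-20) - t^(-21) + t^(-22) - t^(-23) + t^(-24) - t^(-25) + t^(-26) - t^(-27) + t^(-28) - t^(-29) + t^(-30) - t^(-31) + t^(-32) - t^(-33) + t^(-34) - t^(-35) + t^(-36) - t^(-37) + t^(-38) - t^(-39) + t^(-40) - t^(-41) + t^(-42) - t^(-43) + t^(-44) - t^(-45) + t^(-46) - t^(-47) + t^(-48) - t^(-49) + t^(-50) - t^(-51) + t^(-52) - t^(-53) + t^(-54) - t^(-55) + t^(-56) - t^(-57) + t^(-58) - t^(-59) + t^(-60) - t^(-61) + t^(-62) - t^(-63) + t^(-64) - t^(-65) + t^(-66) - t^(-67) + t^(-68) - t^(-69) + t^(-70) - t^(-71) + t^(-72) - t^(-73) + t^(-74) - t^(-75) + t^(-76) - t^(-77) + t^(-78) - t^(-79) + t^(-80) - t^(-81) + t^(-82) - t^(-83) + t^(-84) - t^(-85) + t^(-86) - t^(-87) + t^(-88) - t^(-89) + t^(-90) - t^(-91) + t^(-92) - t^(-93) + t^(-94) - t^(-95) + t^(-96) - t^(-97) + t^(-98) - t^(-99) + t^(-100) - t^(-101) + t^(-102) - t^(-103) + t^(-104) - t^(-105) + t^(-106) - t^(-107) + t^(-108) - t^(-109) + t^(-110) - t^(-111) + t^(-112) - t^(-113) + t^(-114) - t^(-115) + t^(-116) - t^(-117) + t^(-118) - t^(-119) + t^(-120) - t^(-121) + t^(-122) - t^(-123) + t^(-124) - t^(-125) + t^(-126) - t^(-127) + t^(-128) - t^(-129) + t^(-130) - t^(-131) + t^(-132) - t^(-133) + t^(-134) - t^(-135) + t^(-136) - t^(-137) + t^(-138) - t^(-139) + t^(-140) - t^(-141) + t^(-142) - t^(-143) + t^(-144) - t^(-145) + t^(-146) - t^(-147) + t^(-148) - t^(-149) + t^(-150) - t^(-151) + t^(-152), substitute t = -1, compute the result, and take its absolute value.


Step 1: The polynomial has 305 terms with alternating signs, exponents from 152 down to -152.
Step 2: Substitute t = -1. The i-th term has coefficient (-1)^i and exponent (m-i),
  so its value is (-1)^i * (-1)^(m-i) = (-1)^m = 1 for every i.
Step 3: All 305 terms equal 1, so Delta(-1) = 305 * (1) = 305
Step 4: |Delta(-1)| = 305

305


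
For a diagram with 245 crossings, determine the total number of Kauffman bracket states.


Each crossing contributes 2 choices (A-smoothing or B-smoothing).
Total states = 2^245 = 56539106072908298546665520023773392506479484700019806659891398441363832832

56539106072908298546665520023773392506479484700019806659891398441363832832


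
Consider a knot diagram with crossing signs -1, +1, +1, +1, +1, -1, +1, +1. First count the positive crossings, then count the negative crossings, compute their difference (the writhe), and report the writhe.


Step 1: Count positive crossings (+1).
Positive crossings: 6
Step 2: Count negative crossings (-1).
Negative crossings: 2
Step 3: Writhe = (positive) - (negative)
w = 6 - 2 = 4
Step 4: |w| = 4, and w is positive

4


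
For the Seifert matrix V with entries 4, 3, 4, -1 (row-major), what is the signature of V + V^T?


Step 1: V + V^T = [[8, 7], [7, -2]]
Step 2: trace = 6, det = -65
Step 3: Discriminant = 6^2 - 4*(-65) = 296
Step 4: Eigenvalues: 11.6023, -5.60233
Step 5: Signature = (# positive eigenvalues) - (# negative eigenvalues) = 0

0


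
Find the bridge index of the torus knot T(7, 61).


The bridge number of T(p,q) is min(p,q).
min(7, 61) = 7

7


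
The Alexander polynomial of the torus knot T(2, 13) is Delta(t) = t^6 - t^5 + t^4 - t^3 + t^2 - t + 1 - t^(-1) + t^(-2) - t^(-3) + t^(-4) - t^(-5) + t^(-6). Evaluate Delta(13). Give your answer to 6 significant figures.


Substituting t = 13 into Delta(t) = t^6 - t^5 + t^4 - t^3 + t^2 - t + 1 - t^(-1) + t^(-2) - t^(-3) + t^(-4) - t^(-5) + t^(-6):
Term values: (4826809) + (-371293) + (28561) + (-2197) + (169) + (-13) + (1) + (-0.0769231) + (0.00591716) + (-0.000455166) + (3.50128e-05) + (-2.69329e-06) + (2.07176e-07)
Sum = 4482036.929
Rounded to 6 significant figures: 4.48204e+06

4.48204e+06


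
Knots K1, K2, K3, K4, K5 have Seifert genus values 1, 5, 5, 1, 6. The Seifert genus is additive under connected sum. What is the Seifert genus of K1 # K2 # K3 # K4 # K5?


The Seifert genus is additive under connected sum.
Seifert genus(K1 # K2 # K3 # K4 # K5) = (1) + (5) + (5) + (1) + (6)
= 18

18


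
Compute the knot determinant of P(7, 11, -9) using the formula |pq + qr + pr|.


Step 1: Compute pq + qr + pr.
pq = 7*11 = 77
qr = 11*(-9) = -99
pr = 7*(-9) = -63
pq + qr + pr = 77 + (-99) + (-63) = -85
Step 2: Take absolute value.
det(P(7,11,-9)) = |-85| = 85

85


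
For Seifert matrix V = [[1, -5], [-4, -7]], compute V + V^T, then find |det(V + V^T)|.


Step 1: Form V + V^T where V = [[1, -5], [-4, -7]]
  V^T = [[1, -4], [-5, -7]]
  V + V^T = [[2, -9], [-9, -14]]
Step 2: det(V + V^T) = 2*(-14) - (-9)*(-9)
  = -28 - 81 = -109
Step 3: Knot determinant = |det(V + V^T)| = |-109| = 109

109


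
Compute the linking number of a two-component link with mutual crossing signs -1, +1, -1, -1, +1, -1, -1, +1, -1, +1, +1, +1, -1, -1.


Step 1: Count positive crossings: 6
Step 2: Count negative crossings: 8
Step 3: Sum of signs = 6 - 8 = -2
Step 4: Linking number = sum/2 = -2/2 = -1

-1


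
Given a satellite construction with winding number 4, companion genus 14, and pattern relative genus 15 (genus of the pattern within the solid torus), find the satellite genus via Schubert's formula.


Schubert: g(satellite) = g_rel(pattern) + |winding| * g(companion),
where g_rel(pattern) is the genus of the pattern relative to the solid torus.
= 15 + 4 * 14
= 15 + 56 = 71

71


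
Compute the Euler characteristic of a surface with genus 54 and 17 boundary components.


chi = 2 - 2g - b
= 2 - 2*54 - 17
= 2 - 108 - 17 = -123

-123


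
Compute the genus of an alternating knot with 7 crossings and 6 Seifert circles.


For alternating knots, g = (c - s + 1)/2.
= (7 - 6 + 1)/2
= 2/2 = 1

1


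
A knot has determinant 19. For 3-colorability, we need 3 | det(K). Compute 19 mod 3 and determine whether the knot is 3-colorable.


Step 1: A knot is p-colorable if and only if p divides its determinant.
Step 2: Compute 19 mod 3.
19 = 6 * 3 + 1
Step 3: 19 mod 3 = 1
Step 4: The knot is 3-colorable: no

1


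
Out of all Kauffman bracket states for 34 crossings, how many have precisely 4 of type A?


We choose which 4 of 34 crossings get A-smoothings.
C(34, 4) = 34! / (4! * 30!)
= 46376

46376


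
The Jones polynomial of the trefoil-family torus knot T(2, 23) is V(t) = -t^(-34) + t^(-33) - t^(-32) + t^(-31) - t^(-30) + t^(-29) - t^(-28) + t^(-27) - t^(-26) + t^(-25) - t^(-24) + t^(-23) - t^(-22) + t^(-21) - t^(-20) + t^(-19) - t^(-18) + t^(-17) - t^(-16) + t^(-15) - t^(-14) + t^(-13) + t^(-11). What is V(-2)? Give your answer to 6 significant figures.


Substituting t = -2 into V(t) = -t^(-34) + t^(-33) - t^(-32) + t^(-31) - t^(-30) + t^(-29) - t^(-28) + t^(-27) - t^(-26) + t^(-25) - t^(-24) + t^(-23) - t^(-22) + t^(-21) - t^(-20) + t^(-19) - t^(-18) + t^(-17) - t^(-16) + t^(-15) - t^(-14) + t^(-13) + t^(-11):
  (-)t^(-34) = -5.82077e-11
  (+)t^(-33) = -1.16415e-10
  (-)t^(-32) = -2.32831e-10
  (+)t^(-31) = -4.65661e-10
  (-)t^(-30) = -9.31323e-10
  (+)t^(-29) = -1.86265e-09
  (-)t^(-28) = -3.72529e-09
  (+)t^(-27) = -7.45058e-09
  (-)t^(-26) = -1.49012e-08
  (+)t^(-25) = -2.98023e-08
  (-)t^(-24) = -5.96046e-08
  (+)t^(-23) = -1.19209e-07
  (-)t^(-22) = -2.38419e-07
  (+)t^(-21) = -4.76837e-07
  (-)t^(-20) = -9.53674e-07
  (+)t^(-19) = -1.90735e-06
  (-)t^(-18) = -3.8147e-06
  (+)t^(-17) = -7.62939e-06
  (-)t^(-16) = -1.52588e-05
  (+)t^(-15) = -3.05176e-05
  (-)t^(-14) = -6.10352e-05
  (+)t^(-13) = -0.00012207
  (+)t^(-11) = -0.000488281
Sum = (-5.82077e-11) + (-1.16415e-10) + (-2.32831e-10) + (-4.65661e-10) + (-9.31323e-10) + (-1.86265e-09) + (-3.72529e-09) + (-7.45058e-09) + (-1.49012e-08) + (-2.98023e-08) + (-5.96046e-08) + (-1.19209e-07) + (-2.38419e-07) + (-4.76837e-07) + (-9.53674e-07) + (-1.90735e-06) + (-3.8147e-06) + (-7.62939e-06) + (-1.52588e-05) + (-3.05176e-05) + (-6.10352e-05) + (-0.00012207) + (-0.000488281)
= -0.0007324218168
Rounded to 6 significant figures: -0.000732422

-0.000732422


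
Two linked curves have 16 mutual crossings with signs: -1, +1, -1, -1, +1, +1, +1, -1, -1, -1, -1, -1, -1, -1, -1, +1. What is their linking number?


Step 1: Count positive crossings: 5
Step 2: Count negative crossings: 11
Step 3: Sum of signs = 5 - 11 = -6
Step 4: Linking number = sum/2 = -6/2 = -3

-3


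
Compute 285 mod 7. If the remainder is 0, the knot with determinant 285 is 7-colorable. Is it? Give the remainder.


Step 1: A knot is p-colorable if and only if p divides its determinant.
Step 2: Compute 285 mod 7.
285 = 40 * 7 + 5
Step 3: 285 mod 7 = 5
Step 4: The knot is 7-colorable: no

5


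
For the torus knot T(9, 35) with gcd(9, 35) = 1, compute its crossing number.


For a torus knot T(p, q) with gcd(p,q)=1,
the crossing number is min(p*(q-1), q*(p-1)).
p*(q-1) = 9*34 = 306
q*(p-1) = 35*8 = 280
min(306, 280) = 280

280


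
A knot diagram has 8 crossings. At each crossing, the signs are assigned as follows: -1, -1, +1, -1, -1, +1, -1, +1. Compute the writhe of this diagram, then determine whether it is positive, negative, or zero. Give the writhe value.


Step 1: Count positive crossings (+1).
Positive crossings: 3
Step 2: Count negative crossings (-1).
Negative crossings: 5
Step 3: Writhe = (positive) - (negative)
w = 3 - 5 = -2
Step 4: |w| = 2, and w is negative

-2


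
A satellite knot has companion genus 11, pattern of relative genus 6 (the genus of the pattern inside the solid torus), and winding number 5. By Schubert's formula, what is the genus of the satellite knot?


Schubert: g(satellite) = g_rel(pattern) + |winding| * g(companion),
where g_rel(pattern) is the genus of the pattern relative to the solid torus.
= 6 + 5 * 11
= 6 + 55 = 61

61


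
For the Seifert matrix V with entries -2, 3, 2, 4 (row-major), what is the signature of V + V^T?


Step 1: V + V^T = [[-4, 5], [5, 8]]
Step 2: trace = 4, det = -57
Step 3: Discriminant = 4^2 - 4*(-57) = 244
Step 4: Eigenvalues: 9.81025, -5.81025
Step 5: Signature = (# positive eigenvalues) - (# negative eigenvalues) = 0

0


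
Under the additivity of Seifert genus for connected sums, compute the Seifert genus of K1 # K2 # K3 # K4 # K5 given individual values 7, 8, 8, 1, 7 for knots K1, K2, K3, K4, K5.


The Seifert genus is additive under connected sum.
Seifert genus(K1 # K2 # K3 # K4 # K5) = (7) + (8) + (8) + (1) + (7)
= 31

31


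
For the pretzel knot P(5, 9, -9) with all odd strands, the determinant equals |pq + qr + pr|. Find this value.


Step 1: Compute pq + qr + pr.
pq = 5*9 = 45
qr = 9*(-9) = -81
pr = 5*(-9) = -45
pq + qr + pr = 45 + (-81) + (-45) = -81
Step 2: Take absolute value.
det(P(5,9,-9)) = |-81| = 81

81


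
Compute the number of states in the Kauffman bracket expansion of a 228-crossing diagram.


Each crossing contributes 2 choices (A-smoothing or B-smoothing).
Total states = 2^228 = 431359146674410236714672241392314090778194310760649159697657763987456

431359146674410236714672241392314090778194310760649159697657763987456


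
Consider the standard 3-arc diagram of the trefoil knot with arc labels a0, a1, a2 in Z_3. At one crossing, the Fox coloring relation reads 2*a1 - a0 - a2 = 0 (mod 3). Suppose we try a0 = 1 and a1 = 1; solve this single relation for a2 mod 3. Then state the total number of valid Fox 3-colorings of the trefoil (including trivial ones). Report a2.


Step 1: Apply the given crossing relation 2*a1 - a0 - a2 = 0 (mod 3).
  a2 = 2*a1 - a0 mod 3
  a2 = 2*1 - 1 mod 3
  a2 = 2 - 1 mod 3
  a2 = 1 mod 3 = 1
Step 2: The trefoil has determinant 3.
  Number of Fox p-colorings (p prime) is p^2 if p = 3, else p.
  Since p = 3 divides det = 3, the trefoil is 3-colorable.
  (Indeed for p = 3 any choice of a0, a1 extends to a valid coloring; the trial (a0, a1, a2) = (1, 1, 1) satisfies all three crossing relations.)
  Total colorings = 3^2 = 9
Step 3: a2 = 1, total Fox 3-colorings = 9

1


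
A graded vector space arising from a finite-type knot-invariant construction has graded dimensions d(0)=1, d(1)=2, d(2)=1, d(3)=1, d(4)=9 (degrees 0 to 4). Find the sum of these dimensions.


Total dimension = d(0) + d(1) + ... + d(4)
= 1 + 2 + 1 + 1 + 9
= 14

14


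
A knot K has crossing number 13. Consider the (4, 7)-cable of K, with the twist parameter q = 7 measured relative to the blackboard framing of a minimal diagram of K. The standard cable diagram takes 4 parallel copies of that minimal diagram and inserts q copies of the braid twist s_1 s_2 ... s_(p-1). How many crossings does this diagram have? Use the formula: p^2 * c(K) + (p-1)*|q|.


Step 1: Each of the c(K) crossings of the companion diagram becomes p*p = p^2 crossings among the p parallel strands, and each of the |q| twists s_1 s_2 ... s_(p-1) adds (p-1) crossings.
  Crossings = p^2 * c(K) + (p-1)*|q|
Step 2: = 4^2 * 13 + (4-1)*7
Step 3: = 16*13 + 3*7
Step 4: = 208 + 21 = 229

229


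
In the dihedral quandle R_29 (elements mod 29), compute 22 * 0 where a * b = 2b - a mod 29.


22 * 0 = 2*0 - 22 mod 29
= 0 - 22 mod 29
= -22 mod 29 = 7

7


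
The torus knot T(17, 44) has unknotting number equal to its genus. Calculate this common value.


For a torus knot T(p,q), both the unknotting number and genus equal (p-1)(q-1)/2.
= (17-1)(44-1)/2
= 16*43/2
= 688/2 = 344

344


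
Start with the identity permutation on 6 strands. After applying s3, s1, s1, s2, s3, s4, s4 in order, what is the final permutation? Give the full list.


Starting with identity [1, 2, 3, 4, 5, 6].
Apply generators in sequence:
  After s3: [1, 2, 4, 3, 5, 6]
  After s1: [2, 1, 4, 3, 5, 6]
  After s1: [1, 2, 4, 3, 5, 6]
  After s2: [1, 4, 2, 3, 5, 6]
  After s3: [1, 4, 3, 2, 5, 6]
  After s4: [1, 4, 3, 5, 2, 6]
  After s4: [1, 4, 3, 2, 5, 6]
Final permutation: [1, 4, 3, 2, 5, 6]

[1, 4, 3, 2, 5, 6]


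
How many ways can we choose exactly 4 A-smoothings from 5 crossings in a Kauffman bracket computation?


We choose which 4 of 5 crossings get A-smoothings.
C(5, 4) = 5! / (4! * 1!)
= 5

5


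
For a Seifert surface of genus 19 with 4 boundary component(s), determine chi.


chi = 2 - 2g - b
= 2 - 2*19 - 4
= 2 - 38 - 4 = -40

-40


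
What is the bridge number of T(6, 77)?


The bridge number of T(p,q) is min(p,q).
min(6, 77) = 6

6


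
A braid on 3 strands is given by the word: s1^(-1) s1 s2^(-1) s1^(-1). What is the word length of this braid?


The word length counts the number of generators (including inverses).
Listing each generator: s1^(-1), s1, s2^(-1), s1^(-1)
There are 4 generators in this braid word.

4


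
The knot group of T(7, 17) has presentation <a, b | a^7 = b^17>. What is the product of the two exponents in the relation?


The relation is a^7 = b^17.
Product of exponents = 7 * 17
= 119

119


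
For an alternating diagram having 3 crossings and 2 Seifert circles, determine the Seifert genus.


For alternating knots, g = (c - s + 1)/2.
= (3 - 2 + 1)/2
= 2/2 = 1

1


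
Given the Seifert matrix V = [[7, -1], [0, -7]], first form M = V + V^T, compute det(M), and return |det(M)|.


Step 1: Form V + V^T where V = [[7, -1], [0, -7]]
  V^T = [[7, 0], [-1, -7]]
  V + V^T = [[14, -1], [-1, -14]]
Step 2: det(V + V^T) = 14*(-14) - (-1)*(-1)
  = -196 - 1 = -197
Step 3: Knot determinant = |det(V + V^T)| = |-197| = 197

197


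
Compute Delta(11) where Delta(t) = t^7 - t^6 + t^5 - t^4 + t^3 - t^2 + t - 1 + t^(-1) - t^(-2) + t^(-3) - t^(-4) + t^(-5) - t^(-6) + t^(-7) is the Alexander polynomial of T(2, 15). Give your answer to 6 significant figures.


Substituting t = 11 into Delta(t) = t^7 - t^6 + t^5 - t^4 + t^3 - t^2 + t - 1 + t^(-1) - t^(-2) + t^(-3) - t^(-4) + t^(-5) - t^(-6) + t^(-7):
Term values: (19487171) + (-1771561) + (161051) + (-14641) + (1331) + (-121) + (11) + (-1) + (0.0909091) + (-0.00826446) + (0.000751315) + (-6.83013e-05) + (6.20921e-06) + (-5.64474e-07) + (5.13158e-08)
Sum = 17863240.08
Rounded to 6 significant figures: 1.78632e+07

1.78632e+07


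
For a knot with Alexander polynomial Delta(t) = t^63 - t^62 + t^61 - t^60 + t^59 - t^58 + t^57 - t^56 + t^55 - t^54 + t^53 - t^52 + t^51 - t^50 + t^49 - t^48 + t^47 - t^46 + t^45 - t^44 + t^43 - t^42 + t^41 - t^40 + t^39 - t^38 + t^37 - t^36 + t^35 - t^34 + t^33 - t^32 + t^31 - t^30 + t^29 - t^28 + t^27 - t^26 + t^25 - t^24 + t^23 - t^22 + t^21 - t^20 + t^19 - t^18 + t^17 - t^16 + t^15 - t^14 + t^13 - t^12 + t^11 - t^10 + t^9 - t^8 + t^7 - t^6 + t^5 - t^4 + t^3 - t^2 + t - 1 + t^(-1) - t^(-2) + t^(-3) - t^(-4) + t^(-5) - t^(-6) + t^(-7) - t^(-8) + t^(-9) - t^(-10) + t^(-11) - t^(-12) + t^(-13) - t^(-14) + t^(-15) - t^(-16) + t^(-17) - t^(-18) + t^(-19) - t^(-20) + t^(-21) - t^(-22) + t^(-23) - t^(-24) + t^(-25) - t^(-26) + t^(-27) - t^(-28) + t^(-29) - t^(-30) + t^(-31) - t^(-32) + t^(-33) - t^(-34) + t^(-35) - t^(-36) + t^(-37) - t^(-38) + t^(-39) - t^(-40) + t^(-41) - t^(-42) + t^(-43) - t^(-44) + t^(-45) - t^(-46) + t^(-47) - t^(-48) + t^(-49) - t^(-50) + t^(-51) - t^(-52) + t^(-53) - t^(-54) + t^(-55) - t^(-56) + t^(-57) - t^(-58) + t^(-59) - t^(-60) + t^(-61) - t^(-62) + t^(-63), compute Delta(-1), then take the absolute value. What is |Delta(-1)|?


Step 1: The polynomial has 127 terms with alternating signs, exponents from 63 down to -63.
Step 2: Substitute t = -1. The i-th term has coefficient (-1)^i and exponent (m-i),
  so its value is (-1)^i * (-1)^(m-i) = (-1)^m = -1 for every i.
Step 3: All 127 terms equal -1, so Delta(-1) = 127 * (-1) = -127
Step 4: |Delta(-1)| = 127

127


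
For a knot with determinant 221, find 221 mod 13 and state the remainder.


Step 1: A knot is p-colorable if and only if p divides its determinant.
Step 2: Compute 221 mod 13.
221 = 17 * 13 + 0
Step 3: 221 mod 13 = 0
Step 4: The knot is 13-colorable: yes

0


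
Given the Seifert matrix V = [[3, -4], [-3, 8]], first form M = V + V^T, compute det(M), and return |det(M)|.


Step 1: Form V + V^T where V = [[3, -4], [-3, 8]]
  V^T = [[3, -3], [-4, 8]]
  V + V^T = [[6, -7], [-7, 16]]
Step 2: det(V + V^T) = 6*16 - (-7)*(-7)
  = 96 - 49 = 47
Step 3: Knot determinant = |det(V + V^T)| = |47| = 47

47
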